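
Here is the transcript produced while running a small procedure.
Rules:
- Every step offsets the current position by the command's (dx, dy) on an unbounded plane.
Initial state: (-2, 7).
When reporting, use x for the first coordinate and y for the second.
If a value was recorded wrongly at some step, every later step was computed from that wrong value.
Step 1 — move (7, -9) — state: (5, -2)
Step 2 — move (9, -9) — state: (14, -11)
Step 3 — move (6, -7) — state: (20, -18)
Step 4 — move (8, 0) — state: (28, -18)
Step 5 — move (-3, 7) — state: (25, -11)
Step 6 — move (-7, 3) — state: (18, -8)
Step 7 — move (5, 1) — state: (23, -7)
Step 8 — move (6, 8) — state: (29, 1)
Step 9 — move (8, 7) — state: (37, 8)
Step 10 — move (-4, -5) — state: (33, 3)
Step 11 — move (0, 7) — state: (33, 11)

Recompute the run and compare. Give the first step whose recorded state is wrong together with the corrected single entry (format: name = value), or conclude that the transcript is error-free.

step 11, y = 10

step 1: x = -2 + (7) = 5, y = 7 + (-9) = -2 -> verified
step 2: x = 5 + (9) = 14, y = -2 + (-9) = -11 -> agrees with the transcript
step 3: x = 14 + (6) = 20, y = -11 + (-7) = -18 -> no discrepancy
step 4: x = 20 + (8) = 28, y = -18 + (0) = -18 -> same as recorded
step 5: x = 28 + (-3) = 25, y = -18 + (7) = -11 -> checks out
step 6: x = 25 + (-7) = 18, y = -11 + (3) = -8 -> matches
step 7: x = 18 + (5) = 23, y = -8 + (1) = -7 -> checks out
step 8: x = 23 + (6) = 29, y = -7 + (8) = 1 -> agrees with the transcript
step 9: x = 29 + (8) = 37, y = 1 + (7) = 8 -> exactly as logged
step 10: x = 37 + (-4) = 33, y = 8 + (-5) = 3 -> confirmed correct
step 11: x = 33 + (0) = 33, y = 3 + (7) = 10 -> first mismatch against the transcript
First deviation found at step 11; the corrected entry is y = 10.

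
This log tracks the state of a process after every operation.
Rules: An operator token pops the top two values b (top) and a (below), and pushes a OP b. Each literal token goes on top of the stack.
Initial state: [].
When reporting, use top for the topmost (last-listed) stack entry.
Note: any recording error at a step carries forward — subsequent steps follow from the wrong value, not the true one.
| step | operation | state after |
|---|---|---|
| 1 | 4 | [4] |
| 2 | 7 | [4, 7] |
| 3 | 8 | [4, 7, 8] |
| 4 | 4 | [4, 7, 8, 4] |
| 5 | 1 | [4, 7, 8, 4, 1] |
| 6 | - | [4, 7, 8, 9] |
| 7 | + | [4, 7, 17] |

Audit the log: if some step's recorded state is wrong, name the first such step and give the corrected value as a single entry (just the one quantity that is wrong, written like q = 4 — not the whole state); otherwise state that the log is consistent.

Recomputing the run from the initial state:
step 1: [4]
step 2: [4, 7]
step 3: [4, 7, 8]
step 4: [4, 7, 8, 4]
step 5: [4, 7, 8, 4, 1]
step 6: [4, 7, 8, 3]
step 7: [4, 7, 11]
The first disagreement with the log is at step 6, where the value should be top = 3.

step 6, top = 3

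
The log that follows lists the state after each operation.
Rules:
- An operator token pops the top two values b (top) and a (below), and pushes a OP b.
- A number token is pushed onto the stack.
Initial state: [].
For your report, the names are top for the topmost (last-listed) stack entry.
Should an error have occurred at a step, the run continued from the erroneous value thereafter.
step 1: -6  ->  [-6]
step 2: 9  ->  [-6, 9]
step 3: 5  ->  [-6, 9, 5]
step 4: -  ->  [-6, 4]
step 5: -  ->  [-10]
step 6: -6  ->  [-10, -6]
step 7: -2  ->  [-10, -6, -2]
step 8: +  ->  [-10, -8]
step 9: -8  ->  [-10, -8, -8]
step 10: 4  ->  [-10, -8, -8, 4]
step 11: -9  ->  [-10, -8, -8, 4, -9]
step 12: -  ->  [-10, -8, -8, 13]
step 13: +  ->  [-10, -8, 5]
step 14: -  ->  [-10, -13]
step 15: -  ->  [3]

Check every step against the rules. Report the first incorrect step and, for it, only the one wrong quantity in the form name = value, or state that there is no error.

no error

Step 1: push -6: top = -6 — in agreement.
Step 2: push 9: top = 9 — confirmed correct.
Step 3: push 5: top = 5 — consistent with the log.
Step 4: 9 - 5 = 4 — consistent with the log.
Step 5: -6 - 4 = -10 — agrees with the log.
Step 6: push -6: top = -6 — consistent with the log.
Step 7: push -2: top = -2 — same as recorded.
Step 8: -6 + -2 = -8 — confirmed correct.
Step 9: push -8: top = -8 — consistent with the log.
Step 10: push 4: top = 4 — verified.
Step 11: push -9: top = -9 — checks out.
Step 12: 4 - -9 = 13 — consistent with the log.
Step 13: -8 + 13 = 5 — checks out.
Step 14: -8 - 5 = -13 — in agreement.
Step 15: -10 - -13 = 3 — exactly as logged.
All steps check out; nothing to correct.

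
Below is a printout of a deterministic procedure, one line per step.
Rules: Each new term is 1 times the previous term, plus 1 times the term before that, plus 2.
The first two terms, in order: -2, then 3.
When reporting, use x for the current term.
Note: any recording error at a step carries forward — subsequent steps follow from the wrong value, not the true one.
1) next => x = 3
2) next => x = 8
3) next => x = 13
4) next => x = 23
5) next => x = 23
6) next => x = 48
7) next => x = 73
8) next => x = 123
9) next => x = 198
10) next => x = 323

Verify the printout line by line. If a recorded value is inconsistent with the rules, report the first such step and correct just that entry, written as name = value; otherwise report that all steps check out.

Step 1: x = 1*(3) + (1)*(-2) + (2) = 3 — agrees with the printout.
Step 2: x = 1*(3) + (1)*(3) + (2) = 8 — consistent with the printout.
Step 3: x = 1*(8) + (1)*(3) + (2) = 13 — verified.
Step 4: x = 1*(13) + (1)*(8) + (2) = 23 — confirmed correct.
Step 5: x = 1*(23) + (1)*(13) + (2) = 38 — a discrepancy with the printout.
First deviation found at step 5; the corrected entry is x = 38.

step 5, x = 38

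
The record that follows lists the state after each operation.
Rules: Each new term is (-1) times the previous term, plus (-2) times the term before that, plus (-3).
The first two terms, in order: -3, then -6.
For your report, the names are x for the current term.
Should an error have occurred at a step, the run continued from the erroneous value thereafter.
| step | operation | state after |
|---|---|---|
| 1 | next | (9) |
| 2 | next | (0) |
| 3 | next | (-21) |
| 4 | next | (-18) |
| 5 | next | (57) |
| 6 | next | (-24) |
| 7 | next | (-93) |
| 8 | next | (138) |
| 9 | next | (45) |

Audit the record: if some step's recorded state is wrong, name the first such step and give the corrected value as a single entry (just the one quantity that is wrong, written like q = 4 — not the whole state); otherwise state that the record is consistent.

step 4, x = 18

Recomputing the run from the initial state:
step 1: x = 9
step 2: x = 0
step 3: x = -21
step 4: x = 18
step 5: x = 21
step 6: x = -60
step 7: x = 15
step 8: x = 102
step 9: x = -135
The first disagreement with the record is at step 4, where the value should be x = 18.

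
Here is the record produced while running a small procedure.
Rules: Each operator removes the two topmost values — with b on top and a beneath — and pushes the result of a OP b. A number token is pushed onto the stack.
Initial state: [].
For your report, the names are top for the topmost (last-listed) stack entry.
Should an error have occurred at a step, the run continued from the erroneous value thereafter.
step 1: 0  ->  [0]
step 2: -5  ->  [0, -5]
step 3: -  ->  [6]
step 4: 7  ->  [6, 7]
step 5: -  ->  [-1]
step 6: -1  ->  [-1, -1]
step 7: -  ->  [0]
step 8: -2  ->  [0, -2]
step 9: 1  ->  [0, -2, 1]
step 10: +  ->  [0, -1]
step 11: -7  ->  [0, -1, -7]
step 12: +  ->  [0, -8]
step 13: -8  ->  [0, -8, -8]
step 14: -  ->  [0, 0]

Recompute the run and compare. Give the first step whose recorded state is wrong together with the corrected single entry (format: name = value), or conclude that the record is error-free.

Step 1: push 0: top = 0 — no discrepancy.
Step 2: push -5: top = -5 — in agreement.
Step 3: 0 - -5 = 5 — the entry is off here.
Conclusion: step 3 carries the first error; the entry should be top = 5.

step 3, top = 5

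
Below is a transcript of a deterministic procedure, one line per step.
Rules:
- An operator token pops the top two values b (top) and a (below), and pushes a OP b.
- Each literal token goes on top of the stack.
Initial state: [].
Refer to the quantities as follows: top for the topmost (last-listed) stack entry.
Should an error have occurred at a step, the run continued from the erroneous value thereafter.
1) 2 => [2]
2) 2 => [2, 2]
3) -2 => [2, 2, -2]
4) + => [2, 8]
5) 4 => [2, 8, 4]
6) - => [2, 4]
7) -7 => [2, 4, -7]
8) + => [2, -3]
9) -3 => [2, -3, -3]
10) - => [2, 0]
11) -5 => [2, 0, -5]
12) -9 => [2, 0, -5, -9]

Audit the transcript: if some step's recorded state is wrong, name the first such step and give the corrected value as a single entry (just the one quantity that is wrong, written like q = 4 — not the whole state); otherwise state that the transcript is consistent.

step 1: push 2: top = 2 -> verified
step 2: push 2: top = 2 -> matches
step 3: push -2: top = -2 -> no discrepancy
step 4: 2 + -2 = 0 -> the recorded entry deviates here
Step 4 is the first one off; corrected, top = 0.

step 4, top = 0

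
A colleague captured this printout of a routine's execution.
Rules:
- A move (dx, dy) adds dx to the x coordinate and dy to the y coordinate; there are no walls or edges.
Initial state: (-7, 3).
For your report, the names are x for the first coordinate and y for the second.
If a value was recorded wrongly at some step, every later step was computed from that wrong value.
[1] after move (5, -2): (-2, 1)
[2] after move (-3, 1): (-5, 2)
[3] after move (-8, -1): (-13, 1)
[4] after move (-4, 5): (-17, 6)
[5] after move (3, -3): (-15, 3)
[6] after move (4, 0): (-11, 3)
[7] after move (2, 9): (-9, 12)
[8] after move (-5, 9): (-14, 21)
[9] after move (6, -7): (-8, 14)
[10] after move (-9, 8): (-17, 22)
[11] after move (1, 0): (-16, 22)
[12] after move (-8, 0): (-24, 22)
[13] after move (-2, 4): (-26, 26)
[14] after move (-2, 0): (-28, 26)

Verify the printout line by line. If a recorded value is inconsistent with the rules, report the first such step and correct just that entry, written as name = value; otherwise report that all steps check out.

step 5, x = -14

step 1: x = -7 + (5) = -2, y = 3 + (-2) = 1 -> matches
step 2: x = -2 + (-3) = -5, y = 1 + (1) = 2 -> same as recorded
step 3: x = -5 + (-8) = -13, y = 2 + (-1) = 1 -> matches
step 4: x = -13 + (-4) = -17, y = 1 + (5) = 6 -> matches
step 5: x = -17 + (3) = -14, y = 6 + (-3) = 3 -> the recorded entry deviates here
The audit stops at step 5: the recorded entry is wrong and should be x = -14.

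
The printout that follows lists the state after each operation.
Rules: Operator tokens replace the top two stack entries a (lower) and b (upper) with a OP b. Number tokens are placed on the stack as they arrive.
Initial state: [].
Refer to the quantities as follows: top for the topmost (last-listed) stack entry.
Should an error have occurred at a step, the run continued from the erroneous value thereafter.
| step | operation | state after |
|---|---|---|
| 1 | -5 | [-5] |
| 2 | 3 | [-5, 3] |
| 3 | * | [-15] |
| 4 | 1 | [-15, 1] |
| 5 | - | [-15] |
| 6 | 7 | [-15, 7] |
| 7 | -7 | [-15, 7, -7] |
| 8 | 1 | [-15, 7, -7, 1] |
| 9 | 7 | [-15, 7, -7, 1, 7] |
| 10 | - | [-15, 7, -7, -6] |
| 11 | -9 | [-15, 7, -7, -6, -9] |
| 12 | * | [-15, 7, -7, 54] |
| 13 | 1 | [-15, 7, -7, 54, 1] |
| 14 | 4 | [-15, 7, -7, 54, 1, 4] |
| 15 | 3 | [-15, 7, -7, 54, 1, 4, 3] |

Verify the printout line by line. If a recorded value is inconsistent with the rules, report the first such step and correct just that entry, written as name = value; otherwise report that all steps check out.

Recomputing the run from the initial state:
step 1: [-5]
step 2: [-5, 3]
step 3: [-15]
step 4: [-15, 1]
step 5: [-16]
step 6: [-16, 7]
step 7: [-16, 7, -7]
step 8: [-16, 7, -7, 1]
step 9: [-16, 7, -7, 1, 7]
step 10: [-16, 7, -7, -6]
step 11: [-16, 7, -7, -6, -9]
step 12: [-16, 7, -7, 54]
step 13: [-16, 7, -7, 54, 1]
step 14: [-16, 7, -7, 54, 1, 4]
step 15: [-16, 7, -7, 54, 1, 4, 3]
The first disagreement with the printout is at step 5, where the value should be top = -16.

step 5, top = -16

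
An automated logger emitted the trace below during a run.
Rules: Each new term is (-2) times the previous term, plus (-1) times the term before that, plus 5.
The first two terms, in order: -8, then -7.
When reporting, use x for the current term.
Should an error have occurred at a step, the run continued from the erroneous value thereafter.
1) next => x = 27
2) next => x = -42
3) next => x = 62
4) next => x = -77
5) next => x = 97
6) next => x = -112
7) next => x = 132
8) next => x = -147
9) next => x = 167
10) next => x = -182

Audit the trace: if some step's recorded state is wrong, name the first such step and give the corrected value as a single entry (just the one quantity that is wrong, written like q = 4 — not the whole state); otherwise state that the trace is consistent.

no error

Recomputing the run from the initial state:
step 1: x = 27
step 2: x = -42
step 3: x = 62
step 4: x = -77
step 5: x = 97
step 6: x = -112
step 7: x = 132
step 8: x = -147
step 9: x = 167
step 10: x = -182
This matches the trace at every step.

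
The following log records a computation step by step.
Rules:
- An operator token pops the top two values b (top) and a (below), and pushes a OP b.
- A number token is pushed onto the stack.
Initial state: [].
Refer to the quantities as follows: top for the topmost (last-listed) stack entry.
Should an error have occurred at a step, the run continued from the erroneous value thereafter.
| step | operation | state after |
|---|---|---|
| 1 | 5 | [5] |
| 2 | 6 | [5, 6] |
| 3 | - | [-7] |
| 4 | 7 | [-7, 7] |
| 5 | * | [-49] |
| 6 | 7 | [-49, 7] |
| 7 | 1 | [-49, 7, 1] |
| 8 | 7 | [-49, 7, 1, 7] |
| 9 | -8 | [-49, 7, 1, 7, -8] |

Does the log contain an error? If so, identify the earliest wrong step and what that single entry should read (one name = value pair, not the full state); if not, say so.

Step 1: push 5: top = 5 — confirmed correct.
Step 2: push 6: top = 6 — in agreement.
Step 3: 5 - 6 = -1 — the log disagrees here.
The earliest wrong entry is at step 3: it should read top = -1.

step 3, top = -1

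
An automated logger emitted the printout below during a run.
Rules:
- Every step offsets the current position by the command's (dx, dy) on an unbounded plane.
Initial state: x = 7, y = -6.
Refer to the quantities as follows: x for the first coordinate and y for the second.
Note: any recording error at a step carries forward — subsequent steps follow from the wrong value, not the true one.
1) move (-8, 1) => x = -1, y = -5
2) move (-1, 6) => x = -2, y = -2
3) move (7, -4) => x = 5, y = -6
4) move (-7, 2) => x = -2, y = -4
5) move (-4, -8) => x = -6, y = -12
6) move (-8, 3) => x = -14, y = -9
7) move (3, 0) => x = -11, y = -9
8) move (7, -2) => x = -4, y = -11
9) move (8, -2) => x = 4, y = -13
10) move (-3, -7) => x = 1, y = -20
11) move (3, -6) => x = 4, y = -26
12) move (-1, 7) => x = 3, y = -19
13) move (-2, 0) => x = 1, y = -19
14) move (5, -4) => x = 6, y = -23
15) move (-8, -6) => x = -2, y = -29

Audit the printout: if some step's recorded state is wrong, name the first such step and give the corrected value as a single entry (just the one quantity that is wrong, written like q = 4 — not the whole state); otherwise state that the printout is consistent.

Recomputing the run from the initial state:
step 1: x = -1, y = -5
step 2: x = -2, y = 1
step 3: x = 5, y = -3
step 4: x = -2, y = -1
step 5: x = -6, y = -9
step 6: x = -14, y = -6
step 7: x = -11, y = -6
step 8: x = -4, y = -8
step 9: x = 4, y = -10
step 10: x = 1, y = -17
step 11: x = 4, y = -23
step 12: x = 3, y = -16
step 13: x = 1, y = -16
step 14: x = 6, y = -20
step 15: x = -2, y = -26
The first disagreement with the printout is at step 2, where the value should be y = 1.

step 2, y = 1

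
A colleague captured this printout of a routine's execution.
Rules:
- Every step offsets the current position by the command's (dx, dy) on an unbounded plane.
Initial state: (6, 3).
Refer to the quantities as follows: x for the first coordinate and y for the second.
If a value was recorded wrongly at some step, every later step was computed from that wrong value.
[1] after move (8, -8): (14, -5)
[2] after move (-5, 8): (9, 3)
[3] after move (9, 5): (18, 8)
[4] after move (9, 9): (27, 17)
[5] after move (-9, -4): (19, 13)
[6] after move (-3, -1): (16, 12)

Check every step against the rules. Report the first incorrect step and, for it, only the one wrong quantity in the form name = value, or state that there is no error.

step 5, x = 18

Step 1: x = 6 + (8) = 14, y = 3 + (-8) = -5 — matches.
Step 2: x = 14 + (-5) = 9, y = -5 + (8) = 3 — no discrepancy.
Step 3: x = 9 + (9) = 18, y = 3 + (5) = 8 — verified.
Step 4: x = 18 + (9) = 27, y = 8 + (9) = 17 — checks out.
Step 5: x = 27 + (-9) = 18, y = 17 + (-4) = 13 — the recorded entry deviates here.
The earliest wrong entry is at step 5: it should read x = 18.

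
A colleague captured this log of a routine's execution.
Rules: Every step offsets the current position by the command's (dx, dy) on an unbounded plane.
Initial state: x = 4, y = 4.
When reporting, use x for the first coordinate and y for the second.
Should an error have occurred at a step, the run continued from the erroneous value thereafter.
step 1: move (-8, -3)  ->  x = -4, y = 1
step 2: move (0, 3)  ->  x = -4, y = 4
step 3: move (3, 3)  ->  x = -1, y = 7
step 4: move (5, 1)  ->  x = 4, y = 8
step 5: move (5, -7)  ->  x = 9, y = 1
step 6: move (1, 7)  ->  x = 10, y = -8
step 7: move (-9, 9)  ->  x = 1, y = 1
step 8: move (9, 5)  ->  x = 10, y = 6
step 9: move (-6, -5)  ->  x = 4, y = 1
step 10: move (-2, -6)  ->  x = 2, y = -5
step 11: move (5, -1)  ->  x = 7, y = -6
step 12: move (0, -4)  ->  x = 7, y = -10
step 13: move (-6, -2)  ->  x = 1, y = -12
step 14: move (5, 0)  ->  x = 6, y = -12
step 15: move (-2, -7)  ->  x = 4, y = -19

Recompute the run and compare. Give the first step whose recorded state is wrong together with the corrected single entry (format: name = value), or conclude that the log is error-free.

1. x = 4 + (-8) = -4, y = 4 + (-3) = 1 (checks out)
2. x = -4 + (0) = -4, y = 1 + (3) = 4 (consistent with the log)
3. x = -4 + (3) = -1, y = 4 + (3) = 7 (exactly as logged)
4. x = -1 + (5) = 4, y = 7 + (1) = 8 (verified)
5. x = 4 + (5) = 9, y = 8 + (-7) = 1 (consistent with the log)
6. x = 9 + (1) = 10, y = 1 + (7) = 8 (the recorded entry deviates here)
First incorrect step: 6; the correct value is y = 8.

step 6, y = 8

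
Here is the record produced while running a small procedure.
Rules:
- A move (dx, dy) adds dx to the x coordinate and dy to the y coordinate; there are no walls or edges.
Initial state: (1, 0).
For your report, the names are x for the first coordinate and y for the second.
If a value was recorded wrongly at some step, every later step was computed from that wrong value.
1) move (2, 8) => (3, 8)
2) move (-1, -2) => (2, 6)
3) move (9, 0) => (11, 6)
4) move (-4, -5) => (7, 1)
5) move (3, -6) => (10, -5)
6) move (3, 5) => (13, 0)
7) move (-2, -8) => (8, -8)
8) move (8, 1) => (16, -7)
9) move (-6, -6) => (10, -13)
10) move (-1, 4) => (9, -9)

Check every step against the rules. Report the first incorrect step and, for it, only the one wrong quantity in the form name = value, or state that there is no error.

1. x = 1 + (2) = 3, y = 0 + (8) = 8 (verified)
2. x = 3 + (-1) = 2, y = 8 + (-2) = 6 (same as recorded)
3. x = 2 + (9) = 11, y = 6 + (0) = 6 (checks out)
4. x = 11 + (-4) = 7, y = 6 + (-5) = 1 (same as recorded)
5. x = 7 + (3) = 10, y = 1 + (-6) = -5 (agrees with the record)
6. x = 10 + (3) = 13, y = -5 + (5) = 0 (same as recorded)
7. x = 13 + (-2) = 11, y = 0 + (-8) = -8 (the record has a different value)
So the first discrepancy is step 7, where the right value is x = 11.

step 7, x = 11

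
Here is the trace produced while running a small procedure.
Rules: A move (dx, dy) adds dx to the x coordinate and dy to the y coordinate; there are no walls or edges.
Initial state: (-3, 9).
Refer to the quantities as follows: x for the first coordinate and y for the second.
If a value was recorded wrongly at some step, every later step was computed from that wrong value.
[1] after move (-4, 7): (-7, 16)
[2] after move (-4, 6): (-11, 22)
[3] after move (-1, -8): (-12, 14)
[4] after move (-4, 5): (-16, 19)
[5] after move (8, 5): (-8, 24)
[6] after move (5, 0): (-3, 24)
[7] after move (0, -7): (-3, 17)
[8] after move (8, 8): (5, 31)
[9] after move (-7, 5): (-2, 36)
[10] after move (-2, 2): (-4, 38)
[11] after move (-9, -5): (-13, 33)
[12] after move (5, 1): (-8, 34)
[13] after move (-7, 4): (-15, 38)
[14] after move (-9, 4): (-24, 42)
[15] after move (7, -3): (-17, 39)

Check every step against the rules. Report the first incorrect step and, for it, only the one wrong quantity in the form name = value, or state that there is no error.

Step 1: x = -3 + (-4) = -7, y = 9 + (7) = 16 — checks out.
Step 2: x = -7 + (-4) = -11, y = 16 + (6) = 22 — agrees with the trace.
Step 3: x = -11 + (-1) = -12, y = 22 + (-8) = 14 — checks out.
Step 4: x = -12 + (-4) = -16, y = 14 + (5) = 19 — checks out.
Step 5: x = -16 + (8) = -8, y = 19 + (5) = 24 — in agreement.
Step 6: x = -8 + (5) = -3, y = 24 + (0) = 24 — in agreement.
Step 7: x = -3 + (0) = -3, y = 24 + (-7) = 17 — no discrepancy.
Step 8: x = -3 + (8) = 5, y = 17 + (8) = 25 — the entry is off here.
The audit stops at step 8: the recorded entry is wrong and should be y = 25.

step 8, y = 25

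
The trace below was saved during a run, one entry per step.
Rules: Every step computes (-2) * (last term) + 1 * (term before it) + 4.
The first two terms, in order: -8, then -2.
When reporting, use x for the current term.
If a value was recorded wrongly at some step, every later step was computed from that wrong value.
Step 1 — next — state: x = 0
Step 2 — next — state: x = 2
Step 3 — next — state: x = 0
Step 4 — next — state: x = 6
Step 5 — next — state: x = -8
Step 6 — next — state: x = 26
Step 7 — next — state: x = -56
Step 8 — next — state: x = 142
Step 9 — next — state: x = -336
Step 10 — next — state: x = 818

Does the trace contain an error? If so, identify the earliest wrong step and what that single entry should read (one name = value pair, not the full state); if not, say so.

no error

1. x = -2*(-2) + (1)*(-8) + (4) = 0 (confirmed correct)
2. x = -2*(0) + (1)*(-2) + (4) = 2 (confirmed correct)
3. x = -2*(2) + (1)*(0) + (4) = 0 (exactly as logged)
4. x = -2*(0) + (1)*(2) + (4) = 6 (same as recorded)
5. x = -2*(6) + (1)*(0) + (4) = -8 (confirmed correct)
6. x = -2*(-8) + (1)*(6) + (4) = 26 (no discrepancy)
7. x = -2*(26) + (1)*(-8) + (4) = -56 (exactly as logged)
8. x = -2*(-56) + (1)*(26) + (4) = 142 (exactly as logged)
9. x = -2*(142) + (1)*(-56) + (4) = -336 (exactly as logged)
10. x = -2*(-336) + (1)*(142) + (4) = 818 (agrees with the trace)
All entries verified; no error found.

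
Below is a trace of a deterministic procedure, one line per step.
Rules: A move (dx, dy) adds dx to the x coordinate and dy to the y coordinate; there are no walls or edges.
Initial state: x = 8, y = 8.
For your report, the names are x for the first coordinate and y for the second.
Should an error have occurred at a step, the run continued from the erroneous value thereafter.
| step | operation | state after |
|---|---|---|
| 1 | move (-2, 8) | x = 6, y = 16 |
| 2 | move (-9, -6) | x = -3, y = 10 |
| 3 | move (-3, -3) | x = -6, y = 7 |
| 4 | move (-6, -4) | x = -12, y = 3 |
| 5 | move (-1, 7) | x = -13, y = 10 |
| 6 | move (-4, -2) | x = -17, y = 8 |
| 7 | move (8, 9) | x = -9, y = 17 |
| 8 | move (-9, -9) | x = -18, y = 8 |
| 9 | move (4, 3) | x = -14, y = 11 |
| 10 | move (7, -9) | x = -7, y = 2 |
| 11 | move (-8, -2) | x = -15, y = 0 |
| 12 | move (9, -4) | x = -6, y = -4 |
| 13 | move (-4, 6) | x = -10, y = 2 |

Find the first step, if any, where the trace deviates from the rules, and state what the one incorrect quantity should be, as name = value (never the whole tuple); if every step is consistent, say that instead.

no error

Step 1: x = 8 + (-2) = 6, y = 8 + (8) = 16 — confirmed correct.
Step 2: x = 6 + (-9) = -3, y = 16 + (-6) = 10 — agrees with the trace.
Step 3: x = -3 + (-3) = -6, y = 10 + (-3) = 7 — in agreement.
Step 4: x = -6 + (-6) = -12, y = 7 + (-4) = 3 — matches.
Step 5: x = -12 + (-1) = -13, y = 3 + (7) = 10 — no discrepancy.
Step 6: x = -13 + (-4) = -17, y = 10 + (-2) = 8 — exactly as logged.
Step 7: x = -17 + (8) = -9, y = 8 + (9) = 17 — no discrepancy.
Step 8: x = -9 + (-9) = -18, y = 17 + (-9) = 8 — checks out.
Step 9: x = -18 + (4) = -14, y = 8 + (3) = 11 — same as recorded.
Step 10: x = -14 + (7) = -7, y = 11 + (-9) = 2 — in agreement.
Step 11: x = -7 + (-8) = -15, y = 2 + (-2) = 0 — in agreement.
Step 12: x = -15 + (9) = -6, y = 0 + (-4) = -4 — no discrepancy.
Step 13: x = -6 + (-4) = -10, y = -4 + (6) = 2 — agrees with the trace.
No step deviates from the rules.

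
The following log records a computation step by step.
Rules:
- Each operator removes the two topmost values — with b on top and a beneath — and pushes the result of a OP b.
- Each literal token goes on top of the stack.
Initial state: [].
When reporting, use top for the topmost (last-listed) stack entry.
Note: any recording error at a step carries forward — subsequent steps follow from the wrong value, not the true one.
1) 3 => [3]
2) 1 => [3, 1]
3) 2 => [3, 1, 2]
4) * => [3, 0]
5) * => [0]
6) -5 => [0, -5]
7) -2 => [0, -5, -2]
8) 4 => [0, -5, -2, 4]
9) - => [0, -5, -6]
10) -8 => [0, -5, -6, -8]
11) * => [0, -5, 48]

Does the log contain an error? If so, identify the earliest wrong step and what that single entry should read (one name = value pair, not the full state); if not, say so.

Recomputing the run from the initial state:
step 1: [3]
step 2: [3, 1]
step 3: [3, 1, 2]
step 4: [3, 2]
step 5: [6]
step 6: [6, -5]
step 7: [6, -5, -2]
step 8: [6, -5, -2, 4]
step 9: [6, -5, -6]
step 10: [6, -5, -6, -8]
step 11: [6, -5, 48]
The first disagreement with the log is at step 4, where the value should be top = 2.

step 4, top = 2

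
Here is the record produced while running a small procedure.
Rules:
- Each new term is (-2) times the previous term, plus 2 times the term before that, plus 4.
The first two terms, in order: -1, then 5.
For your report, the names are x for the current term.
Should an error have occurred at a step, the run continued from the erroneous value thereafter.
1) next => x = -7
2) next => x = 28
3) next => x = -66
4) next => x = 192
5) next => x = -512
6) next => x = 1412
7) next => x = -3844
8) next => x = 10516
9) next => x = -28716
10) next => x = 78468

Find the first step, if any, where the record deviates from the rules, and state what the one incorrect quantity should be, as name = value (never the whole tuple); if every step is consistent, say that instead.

step 1, x = -8

1. x = -2*(5) + (2)*(-1) + (4) = -8 (this is not what the record shows)
The earliest wrong entry is at step 1: it should read x = -8.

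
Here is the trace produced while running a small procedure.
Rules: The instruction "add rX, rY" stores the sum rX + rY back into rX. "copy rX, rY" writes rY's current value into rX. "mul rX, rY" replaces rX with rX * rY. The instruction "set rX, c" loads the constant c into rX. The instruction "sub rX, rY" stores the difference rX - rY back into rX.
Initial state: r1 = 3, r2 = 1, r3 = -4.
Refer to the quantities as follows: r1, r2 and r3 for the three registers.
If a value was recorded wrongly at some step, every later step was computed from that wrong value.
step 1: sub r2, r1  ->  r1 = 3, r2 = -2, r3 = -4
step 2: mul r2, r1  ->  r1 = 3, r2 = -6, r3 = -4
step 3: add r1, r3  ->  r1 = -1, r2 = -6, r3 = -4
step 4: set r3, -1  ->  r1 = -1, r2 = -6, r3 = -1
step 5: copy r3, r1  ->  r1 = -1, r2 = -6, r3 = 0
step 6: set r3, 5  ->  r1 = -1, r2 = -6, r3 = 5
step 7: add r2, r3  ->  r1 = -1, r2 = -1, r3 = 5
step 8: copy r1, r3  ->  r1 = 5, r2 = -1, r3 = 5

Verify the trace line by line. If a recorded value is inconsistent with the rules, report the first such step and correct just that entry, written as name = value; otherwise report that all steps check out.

step 5, r3 = -1

Step 1: r2 = 1 - 3 = -2 — confirmed correct.
Step 2: r2 = -2 * 3 = -6 — checks out.
Step 3: r1 = 3 + -4 = -1 — same as recorded.
Step 4: r3 = -1 — verified.
Step 5: r3 = -1 — not what was recorded.
That makes step 5 the first incorrect line — r3 = -1 is what it should show.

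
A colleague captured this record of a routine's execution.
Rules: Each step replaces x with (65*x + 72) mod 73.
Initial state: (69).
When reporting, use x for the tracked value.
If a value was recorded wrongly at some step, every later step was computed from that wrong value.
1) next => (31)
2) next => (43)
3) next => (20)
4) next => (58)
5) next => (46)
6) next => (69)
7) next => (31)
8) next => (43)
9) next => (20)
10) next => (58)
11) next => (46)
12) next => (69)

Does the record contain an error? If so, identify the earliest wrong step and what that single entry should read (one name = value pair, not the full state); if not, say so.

Recomputing the run from the initial state:
step 1: x = 31
step 2: x = 43
step 3: x = 20
step 4: x = 58
step 5: x = 46
step 6: x = 69
step 7: x = 31
step 8: x = 43
step 9: x = 20
step 10: x = 58
step 11: x = 46
step 12: x = 69
This matches the record at every step.

no error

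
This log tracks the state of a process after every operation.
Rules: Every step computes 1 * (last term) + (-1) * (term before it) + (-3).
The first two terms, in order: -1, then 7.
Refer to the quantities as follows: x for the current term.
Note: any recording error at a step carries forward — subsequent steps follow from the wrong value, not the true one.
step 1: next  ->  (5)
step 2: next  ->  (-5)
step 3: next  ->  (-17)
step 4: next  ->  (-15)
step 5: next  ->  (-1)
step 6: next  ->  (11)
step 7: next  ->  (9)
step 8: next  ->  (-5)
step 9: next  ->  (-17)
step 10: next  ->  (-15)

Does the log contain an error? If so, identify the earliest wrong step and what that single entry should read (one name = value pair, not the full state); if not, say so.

step 3, x = -13

Recomputing the run from the initial state:
step 1: x = 5
step 2: x = -5
step 3: x = -13
step 4: x = -11
step 5: x = -1
step 6: x = 7
step 7: x = 5
step 8: x = -5
step 9: x = -13
step 10: x = -11
The first disagreement with the log is at step 3, where the value should be x = -13.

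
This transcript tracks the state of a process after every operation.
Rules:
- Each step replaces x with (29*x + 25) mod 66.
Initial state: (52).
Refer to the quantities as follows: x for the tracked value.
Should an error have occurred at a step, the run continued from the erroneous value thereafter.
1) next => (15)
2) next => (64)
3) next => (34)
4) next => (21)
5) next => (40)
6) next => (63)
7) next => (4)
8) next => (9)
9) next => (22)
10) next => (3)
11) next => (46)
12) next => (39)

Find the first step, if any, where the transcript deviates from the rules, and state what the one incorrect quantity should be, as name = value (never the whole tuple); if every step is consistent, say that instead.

Recomputing the run from the initial state:
step 1: x = 15
step 2: x = 64
step 3: x = 33
step 4: x = 58
step 5: x = 57
step 6: x = 28
step 7: x = 45
step 8: x = 10
step 9: x = 51
step 10: x = 52
step 11: x = 15
step 12: x = 64
The first disagreement with the transcript is at step 3, where the value should be x = 33.

step 3, x = 33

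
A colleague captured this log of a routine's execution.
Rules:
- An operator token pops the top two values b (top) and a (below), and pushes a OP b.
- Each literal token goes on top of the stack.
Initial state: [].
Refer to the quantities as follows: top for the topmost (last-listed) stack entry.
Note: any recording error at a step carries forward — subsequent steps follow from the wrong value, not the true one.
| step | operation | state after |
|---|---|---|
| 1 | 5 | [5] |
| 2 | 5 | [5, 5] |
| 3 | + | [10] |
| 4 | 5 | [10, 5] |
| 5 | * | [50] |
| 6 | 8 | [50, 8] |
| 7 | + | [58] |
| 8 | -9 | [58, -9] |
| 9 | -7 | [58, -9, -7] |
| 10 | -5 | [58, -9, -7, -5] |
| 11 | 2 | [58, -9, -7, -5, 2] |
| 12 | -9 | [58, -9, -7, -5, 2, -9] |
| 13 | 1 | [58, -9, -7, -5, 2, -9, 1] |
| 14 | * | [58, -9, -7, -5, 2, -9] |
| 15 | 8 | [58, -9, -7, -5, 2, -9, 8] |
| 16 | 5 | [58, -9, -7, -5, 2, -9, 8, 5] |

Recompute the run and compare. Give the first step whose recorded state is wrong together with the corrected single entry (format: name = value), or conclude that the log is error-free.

Recomputing the run from the initial state:
step 1: [5]
step 2: [5, 5]
step 3: [10]
step 4: [10, 5]
step 5: [50]
step 6: [50, 8]
step 7: [58]
step 8: [58, -9]
step 9: [58, -9, -7]
step 10: [58, -9, -7, -5]
step 11: [58, -9, -7, -5, 2]
step 12: [58, -9, -7, -5, 2, -9]
step 13: [58, -9, -7, -5, 2, -9, 1]
step 14: [58, -9, -7, -5, 2, -9]
step 15: [58, -9, -7, -5, 2, -9, 8]
step 16: [58, -9, -7, -5, 2, -9, 8, 5]
This matches the log at every step.

no error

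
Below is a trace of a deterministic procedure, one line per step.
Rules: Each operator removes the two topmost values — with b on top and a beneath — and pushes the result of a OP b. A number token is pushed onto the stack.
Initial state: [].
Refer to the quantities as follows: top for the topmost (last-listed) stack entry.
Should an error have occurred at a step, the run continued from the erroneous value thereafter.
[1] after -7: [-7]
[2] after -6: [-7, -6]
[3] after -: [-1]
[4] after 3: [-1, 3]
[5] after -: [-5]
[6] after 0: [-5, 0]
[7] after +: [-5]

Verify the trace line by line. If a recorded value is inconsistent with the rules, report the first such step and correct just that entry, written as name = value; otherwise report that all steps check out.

Step 1: push -7: top = -7 — checks out.
Step 2: push -6: top = -6 — same as recorded.
Step 3: -7 - -6 = -1 — same as recorded.
Step 4: push 3: top = 3 — consistent with the trace.
Step 5: -1 - 3 = -4 — the trace disagrees here.
First deviation found at step 5; the corrected entry is top = -4.

step 5, top = -4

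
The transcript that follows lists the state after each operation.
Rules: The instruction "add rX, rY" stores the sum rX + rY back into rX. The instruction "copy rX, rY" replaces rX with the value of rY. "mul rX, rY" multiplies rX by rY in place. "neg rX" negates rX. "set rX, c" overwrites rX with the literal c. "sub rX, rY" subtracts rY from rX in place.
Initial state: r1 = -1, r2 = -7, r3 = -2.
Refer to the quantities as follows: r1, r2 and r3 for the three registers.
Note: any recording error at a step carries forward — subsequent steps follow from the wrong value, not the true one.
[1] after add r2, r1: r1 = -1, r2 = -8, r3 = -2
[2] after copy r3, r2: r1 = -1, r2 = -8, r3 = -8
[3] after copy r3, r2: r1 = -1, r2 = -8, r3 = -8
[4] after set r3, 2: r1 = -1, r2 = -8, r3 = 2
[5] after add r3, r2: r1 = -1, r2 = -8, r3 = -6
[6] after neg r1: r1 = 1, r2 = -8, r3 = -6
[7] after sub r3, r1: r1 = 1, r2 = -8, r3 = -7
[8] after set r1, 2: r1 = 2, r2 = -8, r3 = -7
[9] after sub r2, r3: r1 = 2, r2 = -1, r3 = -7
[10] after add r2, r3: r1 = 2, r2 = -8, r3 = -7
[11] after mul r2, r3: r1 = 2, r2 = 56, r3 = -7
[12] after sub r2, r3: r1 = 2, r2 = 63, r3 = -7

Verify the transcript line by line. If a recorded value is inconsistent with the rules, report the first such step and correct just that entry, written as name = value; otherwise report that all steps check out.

no error

Recomputing the run from the initial state:
step 1: r1 = -1, r2 = -8, r3 = -2
step 2: r1 = -1, r2 = -8, r3 = -8
step 3: r1 = -1, r2 = -8, r3 = -8
step 4: r1 = -1, r2 = -8, r3 = 2
step 5: r1 = -1, r2 = -8, r3 = -6
step 6: r1 = 1, r2 = -8, r3 = -6
step 7: r1 = 1, r2 = -8, r3 = -7
step 8: r1 = 2, r2 = -8, r3 = -7
step 9: r1 = 2, r2 = -1, r3 = -7
step 10: r1 = 2, r2 = -8, r3 = -7
step 11: r1 = 2, r2 = 56, r3 = -7
step 12: r1 = 2, r2 = 63, r3 = -7
This matches the transcript at every step.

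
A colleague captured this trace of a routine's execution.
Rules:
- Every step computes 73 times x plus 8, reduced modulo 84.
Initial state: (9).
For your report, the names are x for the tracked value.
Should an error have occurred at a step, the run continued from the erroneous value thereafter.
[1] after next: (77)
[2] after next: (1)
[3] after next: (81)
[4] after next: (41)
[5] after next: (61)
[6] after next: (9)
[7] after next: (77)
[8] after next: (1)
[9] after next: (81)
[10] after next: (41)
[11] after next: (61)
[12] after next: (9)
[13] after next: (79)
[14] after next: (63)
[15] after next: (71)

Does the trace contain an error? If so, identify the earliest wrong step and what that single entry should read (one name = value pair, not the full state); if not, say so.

Recomputing the run from the initial state:
step 1: x = 77
step 2: x = 1
step 3: x = 81
step 4: x = 41
step 5: x = 61
step 6: x = 9
step 7: x = 77
step 8: x = 1
step 9: x = 81
step 10: x = 41
step 11: x = 61
step 12: x = 9
step 13: x = 77
step 14: x = 1
step 15: x = 81
The first disagreement with the trace is at step 13, where the value should be x = 77.

step 13, x = 77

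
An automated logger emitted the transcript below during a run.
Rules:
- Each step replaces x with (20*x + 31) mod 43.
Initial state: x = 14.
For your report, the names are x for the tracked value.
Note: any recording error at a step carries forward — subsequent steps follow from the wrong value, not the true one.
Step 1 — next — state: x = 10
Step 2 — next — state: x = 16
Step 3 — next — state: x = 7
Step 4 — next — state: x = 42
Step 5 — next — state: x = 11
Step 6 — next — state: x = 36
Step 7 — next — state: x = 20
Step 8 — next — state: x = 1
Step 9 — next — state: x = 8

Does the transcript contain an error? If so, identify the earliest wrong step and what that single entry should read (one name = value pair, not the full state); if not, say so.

Recomputing the run from the initial state:
step 1: x = 10
step 2: x = 16
step 3: x = 7
step 4: x = 42
step 5: x = 11
step 6: x = 36
step 7: x = 20
step 8: x = 1
step 9: x = 8
This matches the transcript at every step.

no error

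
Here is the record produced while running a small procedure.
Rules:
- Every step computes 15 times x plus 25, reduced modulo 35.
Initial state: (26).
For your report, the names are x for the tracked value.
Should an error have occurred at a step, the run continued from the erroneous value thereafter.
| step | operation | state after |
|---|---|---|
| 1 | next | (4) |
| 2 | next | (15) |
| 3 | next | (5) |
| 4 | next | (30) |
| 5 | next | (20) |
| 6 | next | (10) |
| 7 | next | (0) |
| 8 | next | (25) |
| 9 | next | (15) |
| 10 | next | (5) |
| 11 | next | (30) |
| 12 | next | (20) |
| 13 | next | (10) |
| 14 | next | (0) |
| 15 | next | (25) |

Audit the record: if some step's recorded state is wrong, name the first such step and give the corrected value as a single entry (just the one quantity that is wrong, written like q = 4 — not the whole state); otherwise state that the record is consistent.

Recomputing the run from the initial state:
step 1: x = 30
step 2: x = 20
step 3: x = 10
step 4: x = 0
step 5: x = 25
step 6: x = 15
step 7: x = 5
step 8: x = 30
step 9: x = 20
step 10: x = 10
step 11: x = 0
step 12: x = 25
step 13: x = 15
step 14: x = 5
step 15: x = 30
The first disagreement with the record is at step 1, where the value should be x = 30.

step 1, x = 30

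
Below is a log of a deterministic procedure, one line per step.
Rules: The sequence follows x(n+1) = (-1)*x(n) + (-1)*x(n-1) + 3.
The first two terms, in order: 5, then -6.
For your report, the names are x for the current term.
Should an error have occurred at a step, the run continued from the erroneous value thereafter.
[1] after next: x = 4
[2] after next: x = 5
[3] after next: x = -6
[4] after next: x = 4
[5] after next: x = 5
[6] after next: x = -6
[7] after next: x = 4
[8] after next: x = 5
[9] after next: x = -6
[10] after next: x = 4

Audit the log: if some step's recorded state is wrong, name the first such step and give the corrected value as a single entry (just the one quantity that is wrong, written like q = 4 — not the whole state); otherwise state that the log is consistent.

step 1: x = -1*(-6) + (-1)*(5) + (3) = 4 -> consistent with the log
step 2: x = -1*(4) + (-1)*(-6) + (3) = 5 -> exactly as logged
step 3: x = -1*(5) + (-1)*(4) + (3) = -6 -> in agreement
step 4: x = -1*(-6) + (-1)*(5) + (3) = 4 -> exactly as logged
step 5: x = -1*(4) + (-1)*(-6) + (3) = 5 -> exactly as logged
step 6: x = -1*(5) + (-1)*(4) + (3) = -6 -> same as recorded
step 7: x = -1*(-6) + (-1)*(5) + (3) = 4 -> consistent with the log
step 8: x = -1*(4) + (-1)*(-6) + (3) = 5 -> exactly as logged
step 9: x = -1*(5) + (-1)*(4) + (3) = -6 -> verified
step 10: x = -1*(-6) + (-1)*(5) + (3) = 4 -> checks out
No step deviates from the rules.

no error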